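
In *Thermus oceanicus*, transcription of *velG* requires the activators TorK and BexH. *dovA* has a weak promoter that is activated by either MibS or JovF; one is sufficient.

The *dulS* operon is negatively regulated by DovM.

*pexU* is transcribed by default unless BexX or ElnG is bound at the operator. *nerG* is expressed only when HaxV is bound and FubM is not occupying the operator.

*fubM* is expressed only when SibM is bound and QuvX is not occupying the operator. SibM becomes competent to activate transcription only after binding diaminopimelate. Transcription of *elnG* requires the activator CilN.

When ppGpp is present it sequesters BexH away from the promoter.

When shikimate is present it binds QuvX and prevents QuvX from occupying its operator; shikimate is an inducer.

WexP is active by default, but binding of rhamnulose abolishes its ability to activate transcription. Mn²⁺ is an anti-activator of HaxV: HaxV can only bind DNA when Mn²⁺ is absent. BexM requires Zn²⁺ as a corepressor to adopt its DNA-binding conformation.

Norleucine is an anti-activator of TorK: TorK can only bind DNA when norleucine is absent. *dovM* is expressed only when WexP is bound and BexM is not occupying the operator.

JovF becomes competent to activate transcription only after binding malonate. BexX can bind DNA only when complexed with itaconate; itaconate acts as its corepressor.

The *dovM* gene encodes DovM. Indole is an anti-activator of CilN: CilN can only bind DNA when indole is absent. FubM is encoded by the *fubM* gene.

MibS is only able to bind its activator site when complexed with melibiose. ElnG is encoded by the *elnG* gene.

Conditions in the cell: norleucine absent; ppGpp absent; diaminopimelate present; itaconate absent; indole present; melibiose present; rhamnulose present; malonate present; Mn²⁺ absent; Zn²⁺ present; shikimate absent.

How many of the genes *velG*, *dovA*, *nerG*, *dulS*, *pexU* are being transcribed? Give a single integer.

Norleucine is absent, so TorK is active.
ppGpp is absent, so BexH is active.
No repressor is bound and TorK and BexH are active, so *velG* is transcribed.
→ *velG* is ON.
Melibiose is present, so MibS is active.
Malonate is present, so JovF is active.
Activator MibS is present, so *dovA* is transcribed.
→ *dovA* is ON.
Shikimate is absent, so QuvX is active.
Diaminopimelate is present, so SibM is active.
With repressor QuvX bound, *fubM* is not transcribed.
So FubM is not produced.
Mn²⁺ is absent, so HaxV is active.
No repressor is bound and HaxV is active, so *nerG* is transcribed.
→ *nerG* is ON.
Rhamnulose is present, so WexP is inactive.
Zn²⁺ is present, so BexM is active.
With repressor BexM bound, *dovM* is not transcribed.
So DovM is not produced.
With no repressor bound, *dulS* is transcribed.
→ *dulS* is ON.
Itaconate is absent, so BexX is inactive.
Indole is present, so CilN is inactive.
Required activator CilN is absent, so *elnG* is not transcribed.
So ElnG is not produced.
With no repressor bound, *pexU* is transcribed.
→ *pexU* is ON.
5 of the 5 genes are transcribed.

5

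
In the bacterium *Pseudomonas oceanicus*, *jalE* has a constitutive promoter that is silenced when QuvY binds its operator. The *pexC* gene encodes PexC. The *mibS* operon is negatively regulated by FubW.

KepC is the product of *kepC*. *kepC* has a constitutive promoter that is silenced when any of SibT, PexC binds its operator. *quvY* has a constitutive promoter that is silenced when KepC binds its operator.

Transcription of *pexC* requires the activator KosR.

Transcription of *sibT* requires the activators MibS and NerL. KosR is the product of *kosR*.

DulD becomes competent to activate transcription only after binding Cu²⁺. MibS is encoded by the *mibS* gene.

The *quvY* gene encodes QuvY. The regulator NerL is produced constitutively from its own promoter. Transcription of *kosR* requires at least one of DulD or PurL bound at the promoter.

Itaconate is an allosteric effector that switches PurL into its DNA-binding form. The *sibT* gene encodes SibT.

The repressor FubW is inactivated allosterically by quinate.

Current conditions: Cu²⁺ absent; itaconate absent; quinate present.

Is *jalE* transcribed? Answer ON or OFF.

OFF

Quinate is present, so FubW is inactive.
With no repressor bound, *mibS* is transcribed.
So MibS is produced and active.
NerL is produced constitutively and is active.
No repressor is bound and MibS and NerL are active, so *sibT* is transcribed.
So SibT is produced and active.
Cu²⁺ is absent, so DulD is inactive.
Itaconate is absent, so PurL is inactive.
No activator is available at the *kosR* promoter, so *kosR* is not transcribed.
So KosR is not produced.
Required activator KosR is absent, so *pexC* is not transcribed.
So PexC is not produced.
With repressor SibT bound, *kepC* is not transcribed.
So KepC is not produced.
With no repressor bound, *quvY* is transcribed.
So QuvY is produced and active.
With repressor QuvY bound, *jalE* is not transcribed.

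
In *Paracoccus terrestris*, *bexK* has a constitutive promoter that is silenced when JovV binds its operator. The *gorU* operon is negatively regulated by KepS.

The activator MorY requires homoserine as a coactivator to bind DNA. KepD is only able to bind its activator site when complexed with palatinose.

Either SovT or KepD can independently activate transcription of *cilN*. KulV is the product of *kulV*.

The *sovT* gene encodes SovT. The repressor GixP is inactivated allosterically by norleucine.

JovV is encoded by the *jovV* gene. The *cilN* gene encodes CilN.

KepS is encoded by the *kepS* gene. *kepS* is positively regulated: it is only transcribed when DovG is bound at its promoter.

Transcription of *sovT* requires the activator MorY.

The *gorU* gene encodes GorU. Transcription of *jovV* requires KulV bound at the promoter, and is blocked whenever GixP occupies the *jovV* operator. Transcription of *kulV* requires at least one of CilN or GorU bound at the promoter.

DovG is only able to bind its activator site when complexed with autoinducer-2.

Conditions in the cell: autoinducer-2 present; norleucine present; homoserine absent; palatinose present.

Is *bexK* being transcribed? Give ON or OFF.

OFF

Homoserine is absent, so MorY is inactive.
Required activator MorY is absent, so *sovT* is not transcribed.
So SovT is not produced.
Palatinose is present, so KepD is active.
Activator KepD is present, so *cilN* is transcribed.
So CilN is produced and active.
Autoinducer-2 is present, so DovG is active.
No repressor is bound and DovG is active, so *kepS* is transcribed.
So KepS is produced and active.
With repressor KepS bound, *gorU* is not transcribed.
So GorU is not produced.
Activator CilN is present, so *kulV* is transcribed.
So KulV is produced and active.
Norleucine is present, so GixP is inactive.
No repressor is bound and KulV is active, so *jovV* is transcribed.
So JovV is produced and active.
With repressor JovV bound, *bexK* is not transcribed.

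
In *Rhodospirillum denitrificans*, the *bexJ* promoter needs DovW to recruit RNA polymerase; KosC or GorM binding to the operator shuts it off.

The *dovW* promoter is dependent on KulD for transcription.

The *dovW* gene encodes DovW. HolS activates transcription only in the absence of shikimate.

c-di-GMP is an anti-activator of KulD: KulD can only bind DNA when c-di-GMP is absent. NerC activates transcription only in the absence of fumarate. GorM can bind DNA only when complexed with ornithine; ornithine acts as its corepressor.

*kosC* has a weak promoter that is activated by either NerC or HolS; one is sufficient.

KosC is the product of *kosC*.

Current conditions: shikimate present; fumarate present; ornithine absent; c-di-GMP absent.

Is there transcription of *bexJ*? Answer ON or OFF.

ON

Fumarate is present, so NerC is inactive.
Shikimate is present, so HolS is inactive.
No activator is available at the *kosC* promoter, so *kosC* is not transcribed.
So KosC is not produced.
c-di-GMP is absent, so KulD is active.
No repressor is bound and KulD is active, so *dovW* is transcribed.
So DovW is produced and active.
Ornithine is absent, so GorM is inactive.
No repressor is bound and DovW is active, so *bexJ* is transcribed.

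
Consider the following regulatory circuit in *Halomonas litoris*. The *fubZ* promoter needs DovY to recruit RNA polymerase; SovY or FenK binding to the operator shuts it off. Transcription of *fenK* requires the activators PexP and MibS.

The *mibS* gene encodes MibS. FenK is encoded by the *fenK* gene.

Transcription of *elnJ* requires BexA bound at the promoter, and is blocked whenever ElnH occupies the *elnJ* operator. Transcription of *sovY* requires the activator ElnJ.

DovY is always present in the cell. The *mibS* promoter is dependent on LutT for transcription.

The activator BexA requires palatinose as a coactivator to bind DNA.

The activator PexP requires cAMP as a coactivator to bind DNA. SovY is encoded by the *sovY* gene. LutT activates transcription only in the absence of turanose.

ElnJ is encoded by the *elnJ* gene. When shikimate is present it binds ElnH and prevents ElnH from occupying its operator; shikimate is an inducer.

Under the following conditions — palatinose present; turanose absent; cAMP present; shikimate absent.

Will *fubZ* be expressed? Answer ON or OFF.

OFF

Shikimate is absent, so ElnH is active.
Palatinose is present, so BexA is active.
With repressor ElnH bound, *elnJ* is not transcribed.
So ElnJ is not produced.
Required activator ElnJ is absent, so *sovY* is not transcribed.
So SovY is not produced.
DovY is produced constitutively and is active.
cAMP is present, so PexP is active.
Turanose is absent, so LutT is active.
No repressor is bound and LutT is active, so *mibS* is transcribed.
So MibS is produced and active.
No repressor is bound and PexP and MibS are active, so *fenK* is transcribed.
So FenK is produced and active.
With repressor FenK bound, *fubZ* is not transcribed.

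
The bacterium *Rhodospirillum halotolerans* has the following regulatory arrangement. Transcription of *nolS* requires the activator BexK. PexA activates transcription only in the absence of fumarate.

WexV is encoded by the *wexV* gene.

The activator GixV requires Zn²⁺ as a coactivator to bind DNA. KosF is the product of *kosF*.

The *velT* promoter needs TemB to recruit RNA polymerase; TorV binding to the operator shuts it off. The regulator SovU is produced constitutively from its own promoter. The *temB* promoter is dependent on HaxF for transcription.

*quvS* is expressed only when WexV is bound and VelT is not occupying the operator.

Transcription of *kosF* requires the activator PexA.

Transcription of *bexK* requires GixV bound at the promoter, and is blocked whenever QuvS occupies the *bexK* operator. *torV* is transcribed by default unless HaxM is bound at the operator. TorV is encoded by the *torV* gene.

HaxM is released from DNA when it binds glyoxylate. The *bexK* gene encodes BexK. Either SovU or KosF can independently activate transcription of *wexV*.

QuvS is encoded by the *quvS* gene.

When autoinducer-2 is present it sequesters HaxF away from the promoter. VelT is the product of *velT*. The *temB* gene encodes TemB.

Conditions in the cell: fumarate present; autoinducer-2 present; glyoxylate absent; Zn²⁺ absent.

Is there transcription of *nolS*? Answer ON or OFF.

OFF

Glyoxylate is absent, so HaxM is active.
With repressor HaxM bound, *torV* is not transcribed.
So TorV is not produced.
Autoinducer-2 is present, so HaxF is inactive.
Required activator HaxF is absent, so *temB* is not transcribed.
So TemB is not produced.
Required activator TemB is absent, so *velT* is not transcribed.
So VelT is not produced.
SovU is produced constitutively and is active.
Fumarate is present, so PexA is inactive.
Required activator PexA is absent, so *kosF* is not transcribed.
So KosF is not produced.
Activator SovU is present, so *wexV* is transcribed.
So WexV is produced and active.
No repressor is bound and WexV is active, so *quvS* is transcribed.
So QuvS is produced and active.
Zn²⁺ is absent, so GixV is inactive.
With repressor QuvS bound, *bexK* is not transcribed.
So BexK is not produced.
Required activator BexK is absent, so *nolS* is not transcribed.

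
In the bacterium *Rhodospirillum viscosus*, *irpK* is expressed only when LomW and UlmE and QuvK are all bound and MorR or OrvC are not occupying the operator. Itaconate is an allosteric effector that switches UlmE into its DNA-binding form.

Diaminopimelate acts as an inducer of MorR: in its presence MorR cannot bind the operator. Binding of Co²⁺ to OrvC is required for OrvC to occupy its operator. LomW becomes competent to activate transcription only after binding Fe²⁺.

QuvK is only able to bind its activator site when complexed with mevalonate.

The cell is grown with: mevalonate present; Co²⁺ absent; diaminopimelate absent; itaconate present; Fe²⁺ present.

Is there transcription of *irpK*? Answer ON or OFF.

Fe²⁺ is present, so LomW is active.
Itaconate is present, so UlmE is active.
Diaminopimelate is absent, so MorR is active.
Co²⁺ is absent, so OrvC is inactive.
Mevalonate is present, so QuvK is active.
With repressor MorR bound, *irpK* is not transcribed.

OFF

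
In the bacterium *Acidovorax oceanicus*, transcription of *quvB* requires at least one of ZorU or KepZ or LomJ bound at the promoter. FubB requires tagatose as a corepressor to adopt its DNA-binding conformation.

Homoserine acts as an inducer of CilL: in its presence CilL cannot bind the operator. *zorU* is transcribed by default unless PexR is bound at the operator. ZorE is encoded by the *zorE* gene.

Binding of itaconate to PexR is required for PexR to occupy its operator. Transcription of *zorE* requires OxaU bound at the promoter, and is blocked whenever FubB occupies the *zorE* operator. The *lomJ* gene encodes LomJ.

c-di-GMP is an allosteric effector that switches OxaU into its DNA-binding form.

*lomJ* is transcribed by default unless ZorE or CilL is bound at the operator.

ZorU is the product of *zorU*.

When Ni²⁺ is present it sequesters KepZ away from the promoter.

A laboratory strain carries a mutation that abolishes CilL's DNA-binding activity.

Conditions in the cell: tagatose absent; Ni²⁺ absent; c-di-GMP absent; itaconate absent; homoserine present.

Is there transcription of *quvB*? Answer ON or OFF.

ON

Itaconate is absent, so PexR is inactive.
With no repressor bound, *zorU* is transcribed.
So ZorU is produced and active.
Ni²⁺ is absent, so KepZ is active.
Tagatose is absent, so FubB is inactive.
c-di-GMP is absent, so OxaU is inactive.
Required activator OxaU is absent, so *zorE* is not transcribed.
So ZorE is not produced.
CilL is non-functional in this strain, so it has no effect.
With no repressor bound, *lomJ* is transcribed.
So LomJ is produced and active.
Activator ZorU is present, so *quvB* is transcribed.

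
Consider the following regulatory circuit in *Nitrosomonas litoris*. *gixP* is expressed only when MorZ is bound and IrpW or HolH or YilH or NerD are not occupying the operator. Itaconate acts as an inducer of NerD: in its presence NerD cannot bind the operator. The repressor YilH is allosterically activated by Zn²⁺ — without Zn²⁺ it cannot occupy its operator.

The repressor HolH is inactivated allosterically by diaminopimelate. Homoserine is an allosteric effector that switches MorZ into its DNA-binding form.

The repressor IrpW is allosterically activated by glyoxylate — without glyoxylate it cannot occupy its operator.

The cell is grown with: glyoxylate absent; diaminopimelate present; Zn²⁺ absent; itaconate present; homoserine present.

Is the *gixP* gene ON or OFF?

Glyoxylate is absent, so IrpW is inactive.
Diaminopimelate is present, so HolH is inactive.
Zn²⁺ is absent, so YilH is inactive.
Homoserine is present, so MorZ is active.
Itaconate is present, so NerD is inactive.
No repressor is bound and MorZ is active, so *gixP* is transcribed.

ON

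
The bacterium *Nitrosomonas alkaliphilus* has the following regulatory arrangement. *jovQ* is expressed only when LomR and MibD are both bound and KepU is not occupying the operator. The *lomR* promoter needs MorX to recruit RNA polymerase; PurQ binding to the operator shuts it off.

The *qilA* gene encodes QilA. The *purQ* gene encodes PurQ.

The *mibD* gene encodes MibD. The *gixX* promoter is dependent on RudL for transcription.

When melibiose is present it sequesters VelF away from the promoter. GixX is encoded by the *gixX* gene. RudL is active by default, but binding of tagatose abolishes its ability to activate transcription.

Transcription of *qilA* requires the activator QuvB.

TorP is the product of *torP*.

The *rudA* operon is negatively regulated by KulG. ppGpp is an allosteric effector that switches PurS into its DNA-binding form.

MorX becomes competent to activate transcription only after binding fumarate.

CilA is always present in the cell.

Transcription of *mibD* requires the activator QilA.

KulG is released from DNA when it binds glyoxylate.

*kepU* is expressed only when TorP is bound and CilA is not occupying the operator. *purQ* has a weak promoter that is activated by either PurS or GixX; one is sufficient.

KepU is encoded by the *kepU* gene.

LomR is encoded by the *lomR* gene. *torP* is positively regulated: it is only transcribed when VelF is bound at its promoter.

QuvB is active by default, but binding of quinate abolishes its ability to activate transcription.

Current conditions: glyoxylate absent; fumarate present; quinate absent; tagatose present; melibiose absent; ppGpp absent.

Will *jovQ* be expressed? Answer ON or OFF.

ON

Fumarate is present, so MorX is active.
ppGpp is absent, so PurS is inactive.
Tagatose is present, so RudL is inactive.
Required activator RudL is absent, so *gixX* is not transcribed.
So GixX is not produced.
No activator is available at the *purQ* promoter, so *purQ* is not transcribed.
So PurQ is not produced.
No repressor is bound and MorX is active, so *lomR* is transcribed.
So LomR is produced and active.
Quinate is absent, so QuvB is active.
No repressor is bound and QuvB is active, so *qilA* is transcribed.
So QilA is produced and active.
No repressor is bound and QilA is active, so *mibD* is transcribed.
So MibD is produced and active.
Melibiose is absent, so VelF is active.
No repressor is bound and VelF is active, so *torP* is transcribed.
So TorP is produced and active.
CilA is produced constitutively and is active.
With repressor CilA bound, *kepU* is not transcribed.
So KepU is not produced.
No repressor is bound and LomR and MibD are active, so *jovQ* is transcribed.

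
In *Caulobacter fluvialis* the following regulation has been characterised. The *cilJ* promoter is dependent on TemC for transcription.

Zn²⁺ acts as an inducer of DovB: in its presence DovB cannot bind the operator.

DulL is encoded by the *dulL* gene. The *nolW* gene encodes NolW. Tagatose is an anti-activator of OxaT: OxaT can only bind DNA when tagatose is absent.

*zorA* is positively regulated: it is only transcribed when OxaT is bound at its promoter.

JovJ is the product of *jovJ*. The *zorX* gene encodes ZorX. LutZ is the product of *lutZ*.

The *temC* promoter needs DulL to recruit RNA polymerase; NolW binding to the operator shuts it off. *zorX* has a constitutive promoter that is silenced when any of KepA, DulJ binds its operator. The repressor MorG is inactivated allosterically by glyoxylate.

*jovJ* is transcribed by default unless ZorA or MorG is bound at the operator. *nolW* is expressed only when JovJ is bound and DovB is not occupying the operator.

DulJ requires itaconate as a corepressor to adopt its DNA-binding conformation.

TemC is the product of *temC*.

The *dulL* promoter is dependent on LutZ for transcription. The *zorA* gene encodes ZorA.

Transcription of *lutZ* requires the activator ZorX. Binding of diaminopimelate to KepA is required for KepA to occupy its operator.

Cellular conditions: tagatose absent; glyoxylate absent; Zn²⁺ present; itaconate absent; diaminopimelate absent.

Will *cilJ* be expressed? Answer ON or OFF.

ON

Diaminopimelate is absent, so KepA is inactive.
Itaconate is absent, so DulJ is inactive.
With no repressor bound, *zorX* is transcribed.
So ZorX is produced and active.
No repressor is bound and ZorX is active, so *lutZ* is transcribed.
So LutZ is produced and active.
No repressor is bound and LutZ is active, so *dulL* is transcribed.
So DulL is produced and active.
Tagatose is absent, so OxaT is active.
No repressor is bound and OxaT is active, so *zorA* is transcribed.
So ZorA is produced and active.
Glyoxylate is absent, so MorG is active.
With repressor ZorA bound, *jovJ* is not transcribed.
So JovJ is not produced.
Zn²⁺ is present, so DovB is inactive.
Required activator JovJ is absent, so *nolW* is not transcribed.
So NolW is not produced.
No repressor is bound and DulL is active, so *temC* is transcribed.
So TemC is produced and active.
No repressor is bound and TemC is active, so *cilJ* is transcribed.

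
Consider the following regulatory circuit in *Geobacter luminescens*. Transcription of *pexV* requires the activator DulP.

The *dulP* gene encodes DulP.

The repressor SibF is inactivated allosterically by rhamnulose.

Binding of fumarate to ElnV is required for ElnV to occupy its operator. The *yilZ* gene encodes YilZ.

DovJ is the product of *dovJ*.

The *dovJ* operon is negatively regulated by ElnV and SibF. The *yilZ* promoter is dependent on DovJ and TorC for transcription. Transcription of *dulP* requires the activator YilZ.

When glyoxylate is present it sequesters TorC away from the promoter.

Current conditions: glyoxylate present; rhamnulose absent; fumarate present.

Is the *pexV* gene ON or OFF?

OFF

Fumarate is present, so ElnV is active.
Rhamnulose is absent, so SibF is active.
With repressor ElnV bound, *dovJ* is not transcribed.
So DovJ is not produced.
Glyoxylate is present, so TorC is inactive.
Required activator DovJ is absent, so *yilZ* is not transcribed.
So YilZ is not produced.
Required activator YilZ is absent, so *dulP* is not transcribed.
So DulP is not produced.
Required activator DulP is absent, so *pexV* is not transcribed.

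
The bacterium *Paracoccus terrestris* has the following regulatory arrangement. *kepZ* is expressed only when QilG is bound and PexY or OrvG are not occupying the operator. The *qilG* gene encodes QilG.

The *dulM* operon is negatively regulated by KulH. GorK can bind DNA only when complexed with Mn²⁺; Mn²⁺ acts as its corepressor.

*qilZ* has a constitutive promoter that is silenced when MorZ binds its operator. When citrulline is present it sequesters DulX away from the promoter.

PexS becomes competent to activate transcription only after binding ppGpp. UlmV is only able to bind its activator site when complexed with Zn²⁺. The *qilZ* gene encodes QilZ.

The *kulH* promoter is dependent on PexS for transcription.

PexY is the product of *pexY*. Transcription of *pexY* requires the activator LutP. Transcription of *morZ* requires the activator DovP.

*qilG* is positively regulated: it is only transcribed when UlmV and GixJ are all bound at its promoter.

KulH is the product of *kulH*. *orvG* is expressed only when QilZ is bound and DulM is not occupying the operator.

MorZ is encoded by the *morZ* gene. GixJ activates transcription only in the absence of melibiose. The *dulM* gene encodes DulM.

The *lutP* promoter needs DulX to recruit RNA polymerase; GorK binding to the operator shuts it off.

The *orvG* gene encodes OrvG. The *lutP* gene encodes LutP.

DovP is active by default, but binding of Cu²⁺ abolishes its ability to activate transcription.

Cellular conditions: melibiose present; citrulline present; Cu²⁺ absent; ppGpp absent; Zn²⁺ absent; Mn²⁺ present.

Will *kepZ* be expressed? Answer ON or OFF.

Mn²⁺ is present, so GorK is active.
Citrulline is present, so DulX is inactive.
With repressor GorK bound, *lutP* is not transcribed.
So LutP is not produced.
Required activator LutP is absent, so *pexY* is not transcribed.
So PexY is not produced.
Zn²⁺ is absent, so UlmV is inactive.
Melibiose is present, so GixJ is inactive.
Required activator UlmV is absent, so *qilG* is not transcribed.
So QilG is not produced.
ppGpp is absent, so PexS is inactive.
Required activator PexS is absent, so *kulH* is not transcribed.
So KulH is not produced.
With no repressor bound, *dulM* is transcribed.
So DulM is produced and active.
Cu²⁺ is absent, so DovP is active.
No repressor is bound and DovP is active, so *morZ* is transcribed.
So MorZ is produced and active.
With repressor MorZ bound, *qilZ* is not transcribed.
So QilZ is not produced.
With repressor DulM bound, *orvG* is not transcribed.
So OrvG is not produced.
Required activator QilG is absent, so *kepZ* is not transcribed.

OFF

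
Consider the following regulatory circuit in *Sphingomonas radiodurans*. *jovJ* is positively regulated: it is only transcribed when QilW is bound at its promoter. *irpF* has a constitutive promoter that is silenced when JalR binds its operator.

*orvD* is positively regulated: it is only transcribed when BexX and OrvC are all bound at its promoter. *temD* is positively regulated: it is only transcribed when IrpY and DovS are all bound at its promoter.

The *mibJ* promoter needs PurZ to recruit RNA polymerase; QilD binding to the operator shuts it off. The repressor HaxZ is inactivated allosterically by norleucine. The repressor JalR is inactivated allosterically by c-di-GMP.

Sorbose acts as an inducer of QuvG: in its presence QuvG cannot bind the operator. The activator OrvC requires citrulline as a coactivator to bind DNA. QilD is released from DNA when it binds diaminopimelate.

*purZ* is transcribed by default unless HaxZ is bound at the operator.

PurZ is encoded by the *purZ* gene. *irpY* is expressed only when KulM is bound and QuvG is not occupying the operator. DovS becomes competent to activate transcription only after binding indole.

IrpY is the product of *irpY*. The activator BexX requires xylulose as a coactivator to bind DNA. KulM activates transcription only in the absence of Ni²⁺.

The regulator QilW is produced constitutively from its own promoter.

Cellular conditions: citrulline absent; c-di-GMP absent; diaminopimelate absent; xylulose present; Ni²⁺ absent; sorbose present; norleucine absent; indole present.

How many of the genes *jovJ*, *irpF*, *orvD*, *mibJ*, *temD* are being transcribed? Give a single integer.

2

QilW is produced constitutively and is active.
No repressor is bound and QilW is active, so *jovJ* is transcribed.
→ *jovJ* is ON.
c-di-GMP is absent, so JalR is active.
With repressor JalR bound, *irpF* is not transcribed.
→ *irpF* is OFF.
Xylulose is present, so BexX is active.
Citrulline is absent, so OrvC is inactive.
Required activator OrvC is absent, so *orvD* is not transcribed.
→ *orvD* is OFF.
Diaminopimelate is absent, so QilD is active.
Norleucine is absent, so HaxZ is active.
With repressor HaxZ bound, *purZ* is not transcribed.
So PurZ is not produced.
With repressor QilD bound, *mibJ* is not transcribed.
→ *mibJ* is OFF.
Ni²⁺ is absent, so KulM is active.
Sorbose is present, so QuvG is inactive.
No repressor is bound and KulM is active, so *irpY* is transcribed.
So IrpY is produced and active.
Indole is present, so DovS is active.
No repressor is bound and IrpY and DovS are active, so *temD* is transcribed.
→ *temD* is ON.
2 of the 5 genes are transcribed.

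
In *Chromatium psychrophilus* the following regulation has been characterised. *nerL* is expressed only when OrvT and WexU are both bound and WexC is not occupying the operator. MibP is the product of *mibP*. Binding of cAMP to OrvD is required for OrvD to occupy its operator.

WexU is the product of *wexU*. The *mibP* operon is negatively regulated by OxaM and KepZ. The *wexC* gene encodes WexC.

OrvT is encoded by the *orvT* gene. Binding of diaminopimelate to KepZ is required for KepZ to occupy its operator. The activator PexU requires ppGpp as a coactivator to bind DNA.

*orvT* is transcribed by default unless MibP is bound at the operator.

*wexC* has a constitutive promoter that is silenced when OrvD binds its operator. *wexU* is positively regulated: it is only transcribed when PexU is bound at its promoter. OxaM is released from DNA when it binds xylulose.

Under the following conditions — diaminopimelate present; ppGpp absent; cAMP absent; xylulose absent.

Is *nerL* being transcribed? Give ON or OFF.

cAMP is absent, so OrvD is inactive.
With no repressor bound, *wexC* is transcribed.
So WexC is produced and active.
Xylulose is absent, so OxaM is active.
Diaminopimelate is present, so KepZ is active.
With repressor OxaM bound, *mibP* is not transcribed.
So MibP is not produced.
With no repressor bound, *orvT* is transcribed.
So OrvT is produced and active.
ppGpp is absent, so PexU is inactive.
Required activator PexU is absent, so *wexU* is not transcribed.
So WexU is not produced.
With repressor WexC bound, *nerL* is not transcribed.

OFF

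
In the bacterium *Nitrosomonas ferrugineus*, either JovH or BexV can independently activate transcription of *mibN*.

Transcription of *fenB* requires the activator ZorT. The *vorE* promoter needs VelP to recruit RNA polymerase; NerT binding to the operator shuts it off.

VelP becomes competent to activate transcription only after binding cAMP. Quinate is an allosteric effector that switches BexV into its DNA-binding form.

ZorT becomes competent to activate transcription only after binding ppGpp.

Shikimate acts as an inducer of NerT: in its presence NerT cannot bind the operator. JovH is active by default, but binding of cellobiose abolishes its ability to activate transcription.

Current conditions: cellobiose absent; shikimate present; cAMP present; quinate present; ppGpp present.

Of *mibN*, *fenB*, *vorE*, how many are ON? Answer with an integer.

Cellobiose is absent, so JovH is active.
Quinate is present, so BexV is active.
Activator JovH is present, so *mibN* is transcribed.
→ *mibN* is ON.
ppGpp is present, so ZorT is active.
No repressor is bound and ZorT is active, so *fenB* is transcribed.
→ *fenB* is ON.
cAMP is present, so VelP is active.
Shikimate is present, so NerT is inactive.
No repressor is bound and VelP is active, so *vorE* is transcribed.
→ *vorE* is ON.
3 of the 3 genes are transcribed.

3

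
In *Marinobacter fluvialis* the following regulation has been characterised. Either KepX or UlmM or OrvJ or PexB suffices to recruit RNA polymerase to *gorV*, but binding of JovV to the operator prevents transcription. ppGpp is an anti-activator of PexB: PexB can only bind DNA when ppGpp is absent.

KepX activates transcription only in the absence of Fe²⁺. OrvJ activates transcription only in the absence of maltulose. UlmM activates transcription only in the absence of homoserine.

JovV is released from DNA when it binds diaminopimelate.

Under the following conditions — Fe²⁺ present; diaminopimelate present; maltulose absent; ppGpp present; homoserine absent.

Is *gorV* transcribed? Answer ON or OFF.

Diaminopimelate is present, so JovV is inactive.
Fe²⁺ is present, so KepX is inactive.
Homoserine is absent, so UlmM is active.
Maltulose is absent, so OrvJ is active.
ppGpp is present, so PexB is inactive.
Activator UlmM is present, so *gorV* is transcribed.

ON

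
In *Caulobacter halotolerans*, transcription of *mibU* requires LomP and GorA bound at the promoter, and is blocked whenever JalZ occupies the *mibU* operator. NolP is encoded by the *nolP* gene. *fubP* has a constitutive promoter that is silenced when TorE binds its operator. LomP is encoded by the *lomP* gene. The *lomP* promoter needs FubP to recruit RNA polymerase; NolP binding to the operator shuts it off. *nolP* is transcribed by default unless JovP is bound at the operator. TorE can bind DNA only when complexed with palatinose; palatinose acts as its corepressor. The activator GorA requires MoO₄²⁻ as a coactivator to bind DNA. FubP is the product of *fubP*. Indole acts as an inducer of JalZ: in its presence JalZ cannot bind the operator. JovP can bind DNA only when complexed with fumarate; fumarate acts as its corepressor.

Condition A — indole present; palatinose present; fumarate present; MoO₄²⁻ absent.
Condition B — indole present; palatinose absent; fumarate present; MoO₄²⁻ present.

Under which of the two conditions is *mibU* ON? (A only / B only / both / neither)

Condition A:
Indole is present, so JalZ is inactive.
Palatinose is present, so TorE is active.
With repressor TorE bound, *fubP* is not transcribed.
So FubP is not produced.
Fumarate is present, so JovP is active.
With repressor JovP bound, *nolP* is not transcribed.
So NolP is not produced.
Required activator FubP is absent, so *lomP* is not transcribed.
So LomP is not produced.
MoO₄²⁻ is absent, so GorA is inactive.
Required activator LomP is absent, so *mibU* is not transcribed.
→ *mibU* is OFF in A.
Condition B:
Indole is present, so JalZ is inactive.
Palatinose is absent, so TorE is inactive.
With no repressor bound, *fubP* is transcribed.
So FubP is produced and active.
Fumarate is present, so JovP is active.
With repressor JovP bound, *nolP* is not transcribed.
So NolP is not produced.
No repressor is bound and FubP is active, so *lomP* is transcribed.
So LomP is produced and active.
MoO₄²⁻ is present, so GorA is active.
No repressor is bound and LomP and GorA are active, so *mibU* is transcribed.
→ *mibU* is ON in B.

B only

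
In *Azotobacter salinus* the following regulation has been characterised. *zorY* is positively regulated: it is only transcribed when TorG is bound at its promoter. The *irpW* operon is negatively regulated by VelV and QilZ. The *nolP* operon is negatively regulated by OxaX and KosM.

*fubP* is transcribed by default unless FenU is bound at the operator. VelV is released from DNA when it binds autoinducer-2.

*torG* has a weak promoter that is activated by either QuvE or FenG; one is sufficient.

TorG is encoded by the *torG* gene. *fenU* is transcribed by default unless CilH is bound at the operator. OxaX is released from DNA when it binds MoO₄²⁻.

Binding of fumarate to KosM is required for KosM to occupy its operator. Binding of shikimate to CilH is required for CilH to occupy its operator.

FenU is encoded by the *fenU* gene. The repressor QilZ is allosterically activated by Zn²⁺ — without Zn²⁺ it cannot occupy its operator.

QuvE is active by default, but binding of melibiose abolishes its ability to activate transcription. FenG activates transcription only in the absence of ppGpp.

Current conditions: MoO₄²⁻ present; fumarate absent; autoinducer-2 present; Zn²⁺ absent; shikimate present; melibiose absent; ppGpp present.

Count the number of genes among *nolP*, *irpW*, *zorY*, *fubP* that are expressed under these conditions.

MoO₄²⁻ is present, so OxaX is inactive.
Fumarate is absent, so KosM is inactive.
With no repressor bound, *nolP* is transcribed.
→ *nolP* is ON.
Autoinducer-2 is present, so VelV is inactive.
Zn²⁺ is absent, so QilZ is inactive.
With no repressor bound, *irpW* is transcribed.
→ *irpW* is ON.
Melibiose is absent, so QuvE is active.
ppGpp is present, so FenG is inactive.
Activator QuvE is present, so *torG* is transcribed.
So TorG is produced and active.
No repressor is bound and TorG is active, so *zorY* is transcribed.
→ *zorY* is ON.
Shikimate is present, so CilH is active.
With repressor CilH bound, *fenU* is not transcribed.
So FenU is not produced.
With no repressor bound, *fubP* is transcribed.
→ *fubP* is ON.
4 of the 4 genes are transcribed.

4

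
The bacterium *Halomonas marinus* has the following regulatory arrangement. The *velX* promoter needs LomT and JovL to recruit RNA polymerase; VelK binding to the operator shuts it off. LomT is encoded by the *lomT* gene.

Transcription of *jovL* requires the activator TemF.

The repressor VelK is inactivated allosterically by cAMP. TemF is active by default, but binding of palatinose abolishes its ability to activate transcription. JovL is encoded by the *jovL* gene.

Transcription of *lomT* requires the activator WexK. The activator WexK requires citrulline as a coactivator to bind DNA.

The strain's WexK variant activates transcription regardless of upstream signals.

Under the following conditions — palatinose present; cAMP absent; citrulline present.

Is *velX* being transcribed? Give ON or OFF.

cAMP is absent, so VelK is active.
WexK is constitutively active in this strain.
No repressor is bound and WexK is active, so *lomT* is transcribed.
So LomT is produced and active.
Palatinose is present, so TemF is inactive.
Required activator TemF is absent, so *jovL* is not transcribed.
So JovL is not produced.
With repressor VelK bound, *velX* is not transcribed.

OFF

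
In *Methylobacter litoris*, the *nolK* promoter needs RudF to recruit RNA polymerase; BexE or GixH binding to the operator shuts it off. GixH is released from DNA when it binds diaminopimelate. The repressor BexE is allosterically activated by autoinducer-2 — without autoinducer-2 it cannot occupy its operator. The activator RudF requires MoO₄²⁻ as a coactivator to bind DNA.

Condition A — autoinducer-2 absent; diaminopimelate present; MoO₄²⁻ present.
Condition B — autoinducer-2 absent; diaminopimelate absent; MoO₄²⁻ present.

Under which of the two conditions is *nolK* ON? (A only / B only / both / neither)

A only

Condition A:
Autoinducer-2 is absent, so BexE is inactive.
Diaminopimelate is present, so GixH is inactive.
MoO₄²⁻ is present, so RudF is active.
No repressor is bound and RudF is active, so *nolK* is transcribed.
→ *nolK* is ON in A.
Condition B:
Autoinducer-2 is absent, so BexE is inactive.
Diaminopimelate is absent, so GixH is active.
MoO₄²⁻ is present, so RudF is active.
With repressor GixH bound, *nolK* is not transcribed.
→ *nolK* is OFF in B.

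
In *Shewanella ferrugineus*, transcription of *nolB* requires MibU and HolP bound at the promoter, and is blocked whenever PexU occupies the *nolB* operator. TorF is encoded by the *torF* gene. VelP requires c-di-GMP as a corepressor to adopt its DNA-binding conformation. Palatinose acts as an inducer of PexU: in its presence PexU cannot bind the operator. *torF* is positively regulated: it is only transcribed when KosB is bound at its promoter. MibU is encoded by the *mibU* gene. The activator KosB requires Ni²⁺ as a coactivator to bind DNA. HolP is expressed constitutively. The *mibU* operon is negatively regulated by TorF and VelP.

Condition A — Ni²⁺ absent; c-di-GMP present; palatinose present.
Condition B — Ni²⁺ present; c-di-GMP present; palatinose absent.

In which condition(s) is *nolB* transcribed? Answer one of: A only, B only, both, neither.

neither

Condition A:
Ni²⁺ is absent, so KosB is inactive.
Required activator KosB is absent, so *torF* is not transcribed.
So TorF is not produced.
c-di-GMP is present, so VelP is active.
With repressor VelP bound, *mibU* is not transcribed.
So MibU is not produced.
Palatinose is present, so PexU is inactive.
HolP is produced constitutively and is active.
Required activator MibU is absent, so *nolB* is not transcribed.
→ *nolB* is OFF in A.
Condition B:
Ni²⁺ is present, so KosB is active.
No repressor is bound and KosB is active, so *torF* is transcribed.
So TorF is produced and active.
c-di-GMP is present, so VelP is active.
With repressor TorF bound, *mibU* is not transcribed.
So MibU is not produced.
Palatinose is absent, so PexU is active.
HolP is produced constitutively and is active.
With repressor PexU bound, *nolB* is not transcribed.
→ *nolB* is OFF in B.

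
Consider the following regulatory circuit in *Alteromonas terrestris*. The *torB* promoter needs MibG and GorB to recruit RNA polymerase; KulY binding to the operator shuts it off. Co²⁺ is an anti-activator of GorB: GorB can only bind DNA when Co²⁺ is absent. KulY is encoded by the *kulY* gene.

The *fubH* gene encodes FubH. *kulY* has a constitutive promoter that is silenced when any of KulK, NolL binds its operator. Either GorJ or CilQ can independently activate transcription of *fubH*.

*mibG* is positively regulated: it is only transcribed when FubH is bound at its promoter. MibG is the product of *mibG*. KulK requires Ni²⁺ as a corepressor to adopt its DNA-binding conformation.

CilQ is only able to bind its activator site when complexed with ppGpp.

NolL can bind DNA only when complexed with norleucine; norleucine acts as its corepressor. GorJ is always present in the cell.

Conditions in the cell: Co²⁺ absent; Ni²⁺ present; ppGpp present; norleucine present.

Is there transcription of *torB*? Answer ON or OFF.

GorJ is produced constitutively and is active.
ppGpp is present, so CilQ is active.
Activator GorJ is present, so *fubH* is transcribed.
So FubH is produced and active.
No repressor is bound and FubH is active, so *mibG* is transcribed.
So MibG is produced and active.
Ni²⁺ is present, so KulK is active.
Norleucine is present, so NolL is active.
With repressor KulK bound, *kulY* is not transcribed.
So KulY is not produced.
Co²⁺ is absent, so GorB is active.
No repressor is bound and MibG and GorB are active, so *torB* is transcribed.

ON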